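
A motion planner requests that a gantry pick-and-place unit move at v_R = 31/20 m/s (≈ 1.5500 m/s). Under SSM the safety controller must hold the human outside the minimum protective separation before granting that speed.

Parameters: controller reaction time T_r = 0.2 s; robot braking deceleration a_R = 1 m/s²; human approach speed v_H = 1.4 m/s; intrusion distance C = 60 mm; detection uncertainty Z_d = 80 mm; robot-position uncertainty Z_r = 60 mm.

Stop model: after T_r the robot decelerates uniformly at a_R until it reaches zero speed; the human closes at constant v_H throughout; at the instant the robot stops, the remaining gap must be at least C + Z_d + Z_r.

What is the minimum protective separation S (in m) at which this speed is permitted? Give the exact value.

stop time T_s = (31/20)/1 = 1.5500 s
robot in T_r: 1.5500·0.2000 = 0.3100 m
robot covers 1.5500·1.5500 − ½·1.0000·1.5500² = 1.2012 m while stopping
human over T_r+T_s: 1.4000·(0.2000+1.5500) = 2.4500 m
residual clearance needed = 0.0600+0.0800+0.0600 = 0.2000 m
S_min ≈ 0.3100+1.2012+2.4500+0.2000  ⇒  S_min = 3329/800 m

S_min = 3329/800 m = 4.1612 m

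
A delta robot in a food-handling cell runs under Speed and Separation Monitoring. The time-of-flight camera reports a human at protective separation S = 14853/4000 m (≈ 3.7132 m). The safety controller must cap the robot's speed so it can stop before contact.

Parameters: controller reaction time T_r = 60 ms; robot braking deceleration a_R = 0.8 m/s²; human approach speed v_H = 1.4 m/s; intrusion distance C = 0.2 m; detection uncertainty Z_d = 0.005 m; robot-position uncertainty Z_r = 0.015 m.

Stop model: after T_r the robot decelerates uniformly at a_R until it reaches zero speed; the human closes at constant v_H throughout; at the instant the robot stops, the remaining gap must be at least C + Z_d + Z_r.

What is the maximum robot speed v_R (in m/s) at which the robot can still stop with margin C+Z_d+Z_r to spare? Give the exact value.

v_R_max = 13/10 m/s = 1.3000 m/s

collect terms ⇒ (5/8)·v_R² + (181/100)·v_R + (-13637/4000) = 0
  disc = (181/100)² − 4·(5/8)·(-13637/4000) = 471969/40000 ; √disc = 687/200
  v_R = (−(181/100) + 687/200) / (2·(5/8)) = 13/10 m/s
check:
T_s = v_R/a_R = (13/10)/(4/5) = 1.6250 s
robot in T_r: 1.3000·0.0600 = 0.0780 m
robot covers 1.3000·1.6250 − ½·0.8000·1.6250² = 1.0562 m while stopping
person approaches 1.4000·(0.0600+1.6250) = 2.3590 m
C+Z_d+Z_r = 0.2000+0.0050+0.0150 = 0.2200 m
sum ≈ 0.0780+1.0562+2.3590+0.2200 ≈ 3.7132 m = S ✓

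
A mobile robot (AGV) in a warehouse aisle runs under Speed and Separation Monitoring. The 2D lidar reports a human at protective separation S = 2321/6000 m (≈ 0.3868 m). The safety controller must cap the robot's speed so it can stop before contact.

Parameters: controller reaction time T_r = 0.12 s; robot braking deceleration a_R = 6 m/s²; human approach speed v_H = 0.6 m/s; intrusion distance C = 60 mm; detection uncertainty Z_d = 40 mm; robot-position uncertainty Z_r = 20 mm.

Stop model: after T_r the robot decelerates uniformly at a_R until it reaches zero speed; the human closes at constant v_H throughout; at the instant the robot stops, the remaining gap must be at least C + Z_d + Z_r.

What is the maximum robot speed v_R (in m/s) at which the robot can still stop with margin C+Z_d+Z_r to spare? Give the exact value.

at the boundary: (1/12)·v² + (11/50)·v + (-1169/6000) = 0
  disc = (11/50)² − 4·(1/12)·(-1169/6000) = 10201/90000 ; √disc = 101/300
  v_R = (−(11/50) + 101/300) / (2·(1/12)) = 7/10 m/s
check:
braking lasts T_s = (7/10)/6 = 0.1167 s
robot in T_r: 0.7000·0.1200 = 0.0840 m
braking distance = 0.7000²/(2·6.0000) = 0.0408 m
person approaches 0.6000·(0.1200+0.1167) = 0.1420 m
C+Z_d+Z_r = 0.0600+0.0400+0.0200 = 0.1200 m
sum ≈ 0.0840+0.0408+0.1420+0.1200 ≈ 0.3868 m = S ✓

v_R_max = 7/10 m/s = 0.7000 m/s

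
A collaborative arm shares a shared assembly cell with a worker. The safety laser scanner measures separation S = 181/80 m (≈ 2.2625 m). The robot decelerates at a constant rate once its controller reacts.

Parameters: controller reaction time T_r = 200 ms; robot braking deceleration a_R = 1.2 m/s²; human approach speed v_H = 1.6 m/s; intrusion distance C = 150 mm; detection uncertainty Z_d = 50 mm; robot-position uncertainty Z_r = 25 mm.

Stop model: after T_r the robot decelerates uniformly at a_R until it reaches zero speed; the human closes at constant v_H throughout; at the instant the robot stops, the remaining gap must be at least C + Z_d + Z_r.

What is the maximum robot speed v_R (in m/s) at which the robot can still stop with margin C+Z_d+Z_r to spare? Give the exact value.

v_R_max = 9/10 m/s = 0.9000 m/s

at the boundary: (5/12)·v² + (23/15)·v + (-687/400) = 0
  disc = (23/15)² − 4·(5/12)·(-687/400) = 18769/3600 ; √disc = 137/60
  v_R = (−(23/15) + 137/60) / (2·(5/12)) = 9/10 m/s
check:
T_s = v_R/a_R = (9/10)/(6/5) = 0.7500 s
robot covers v_R·T_r = 0.9000·0.2000 = 0.1800 m before braking
robot covers 0.9000·0.7500 − ½·1.2000·0.7500² = 0.3375 m while stopping
human over T_r+T_s: 1.6000·(0.2000+0.7500) = 1.5200 m
C+Z_d+Z_r = 0.1500+0.0500+0.0250 = 0.2250 m
sum ≈ 0.1800+0.3375+1.5200+0.2250 ≈ 2.2625 m = S ✓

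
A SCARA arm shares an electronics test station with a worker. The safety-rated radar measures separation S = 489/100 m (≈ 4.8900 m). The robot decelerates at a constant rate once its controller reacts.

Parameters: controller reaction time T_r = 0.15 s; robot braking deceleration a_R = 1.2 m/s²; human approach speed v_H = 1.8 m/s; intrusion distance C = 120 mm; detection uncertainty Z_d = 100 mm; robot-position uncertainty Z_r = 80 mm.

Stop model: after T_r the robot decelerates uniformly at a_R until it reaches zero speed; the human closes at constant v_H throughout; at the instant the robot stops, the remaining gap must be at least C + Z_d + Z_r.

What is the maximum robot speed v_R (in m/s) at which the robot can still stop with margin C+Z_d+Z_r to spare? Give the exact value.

v_R_max = 9/5 m/s = 1.8000 m/s

collect terms ⇒ (5/12)·v_R² + (33/20)·v_R + (-108/25) = 0
  disc = (33/20)² − 4·(5/12)·(-108/25) = 3969/400 ; √disc = 63/20
  v_R = (−(33/20) + 63/20) / (2·(5/12)) = 9/5 m/s
check:
stop time T_s = (9/5)/(6/5) = 1.5000 s
reaction-phase robot travel = 1.8000·0.1500 = 0.2700 m
robot covers 1.8000·1.5000 − ½·1.2000·1.5000² = 1.3500 m while stopping
human closes 1.8000·1.6500 = 2.9700 m
margins: 0.1200+0.1000+0.0800 = 0.3000 m
sum ≈ 0.2700+1.3500+2.9700+0.3000 ≈ 4.8900 m = S ✓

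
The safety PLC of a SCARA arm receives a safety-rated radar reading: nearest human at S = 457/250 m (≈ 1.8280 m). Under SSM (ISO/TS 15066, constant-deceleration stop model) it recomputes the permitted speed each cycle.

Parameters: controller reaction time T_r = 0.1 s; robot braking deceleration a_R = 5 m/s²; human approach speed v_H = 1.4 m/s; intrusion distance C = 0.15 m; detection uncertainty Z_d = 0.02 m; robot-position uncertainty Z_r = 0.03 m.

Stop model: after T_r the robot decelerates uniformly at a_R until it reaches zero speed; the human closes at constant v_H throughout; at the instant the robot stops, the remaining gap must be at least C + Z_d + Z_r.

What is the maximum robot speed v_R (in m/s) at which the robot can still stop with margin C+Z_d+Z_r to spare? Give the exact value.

v_R_max = 12/5 m/s = 2.4000 m/s

at the boundary: (1/10)·v² + (19/50)·v + (-186/125) = 0
  disc = (19/50)² − 4·(1/10)·(-186/125) = 1849/2500 ; √disc = 43/50
  v_R = (−(19/50) + 43/50) / (2·(1/10)) = 12/5 m/s
check:
stop time T_s = (12/5)/5 = 0.4800 s
robot covers v_R·T_r = 2.4000·0.1000 = 0.2400 m before braking
braking distance = 2.4000²/(2·5.0000) = 0.5760 m
human closes 1.4000·0.5800 = 0.8120 m
margins: 0.1500+0.0200+0.0300 = 0.2000 m
sum ≈ 0.2400+0.5760+0.8120+0.2000 ≈ 1.8280 m = S ✓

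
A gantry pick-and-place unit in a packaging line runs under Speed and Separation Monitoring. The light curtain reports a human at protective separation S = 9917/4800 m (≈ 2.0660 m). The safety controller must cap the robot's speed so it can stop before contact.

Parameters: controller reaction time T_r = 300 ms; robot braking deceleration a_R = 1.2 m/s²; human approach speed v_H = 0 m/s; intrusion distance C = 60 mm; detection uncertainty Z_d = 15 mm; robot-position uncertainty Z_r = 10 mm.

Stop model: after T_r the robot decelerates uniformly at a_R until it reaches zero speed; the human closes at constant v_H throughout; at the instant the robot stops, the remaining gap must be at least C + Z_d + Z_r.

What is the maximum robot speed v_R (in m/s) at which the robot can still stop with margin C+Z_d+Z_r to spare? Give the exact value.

quadratic (5/12)·v² + (3/10)·v + (-9509/4800) = 0
  disc = (3/10)² − 4·(5/12)·(-9509/4800) = 48841/14400 ; √disc = 221/120
  v_R = (−(3/10) + 221/120) / (2·(5/12)) = 37/20 m/s
check:
T_s = v_R/a_R = (37/20)/(6/5) = 1.5417 s
robot covers v_R·T_r = 1.8500·0.3000 = 0.5550 m before braking
robot under decel: 1.8500²/(2·1.2000) = 1.4260 m
human closes 0.0000·1.8417 = 0.0000 m
margins: 0.0600+0.0150+0.0100 = 0.0850 m
sum ≈ 0.5550+1.4260+0.0000+0.0850 ≈ 2.0660 m = S ✓

v_R_max = 37/20 m/s = 1.8500 m/s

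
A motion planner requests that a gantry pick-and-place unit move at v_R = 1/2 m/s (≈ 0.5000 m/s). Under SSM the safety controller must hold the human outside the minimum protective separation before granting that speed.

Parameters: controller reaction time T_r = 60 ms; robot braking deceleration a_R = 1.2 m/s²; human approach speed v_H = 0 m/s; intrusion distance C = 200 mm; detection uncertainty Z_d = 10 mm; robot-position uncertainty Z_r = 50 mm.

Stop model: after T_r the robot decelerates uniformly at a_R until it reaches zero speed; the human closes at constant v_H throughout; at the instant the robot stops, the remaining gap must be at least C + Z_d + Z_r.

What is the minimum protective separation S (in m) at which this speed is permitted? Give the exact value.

S_min = 473/1200 m = 0.3942 m

stop time T_s = (1/2)/(6/5) = 0.4167 s
robot in T_r: 0.5000·0.0600 = 0.0300 m
braking distance = 0.5000²/(2·1.2000) = 0.1042 m
human closes 0.0000·0.4767 = 0.0000 m
margins: 0.2000+0.0100+0.0500 = 0.2600 m
S_min ≈ 0.0300+0.1042+0.0000+0.2600  ⇒  S_min = 473/1200 m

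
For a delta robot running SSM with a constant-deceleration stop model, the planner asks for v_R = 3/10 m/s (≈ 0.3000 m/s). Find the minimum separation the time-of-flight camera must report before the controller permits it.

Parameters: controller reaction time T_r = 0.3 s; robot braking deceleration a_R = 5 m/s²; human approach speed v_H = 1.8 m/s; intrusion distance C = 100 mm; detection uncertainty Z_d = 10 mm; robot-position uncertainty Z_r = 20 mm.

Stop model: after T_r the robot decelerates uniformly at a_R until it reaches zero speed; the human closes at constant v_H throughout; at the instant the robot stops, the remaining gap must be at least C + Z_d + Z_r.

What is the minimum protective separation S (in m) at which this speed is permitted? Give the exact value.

S_min = 877/1000 m = 0.8770 m

T_s = v_R/a_R = (3/10)/5 = 0.0600 s
robot in T_r: 0.3000·0.3000 = 0.0900 m
braking distance = 0.3000²/(2·5.0000) = 0.0090 m
human closes 1.8000·0.3600 = 0.6480 m
residual clearance needed = 0.1000+0.0100+0.0200 = 0.1300 m
S_min ≈ 0.0900+0.0090+0.6480+0.1300  ⇒  S_min = 877/1000 m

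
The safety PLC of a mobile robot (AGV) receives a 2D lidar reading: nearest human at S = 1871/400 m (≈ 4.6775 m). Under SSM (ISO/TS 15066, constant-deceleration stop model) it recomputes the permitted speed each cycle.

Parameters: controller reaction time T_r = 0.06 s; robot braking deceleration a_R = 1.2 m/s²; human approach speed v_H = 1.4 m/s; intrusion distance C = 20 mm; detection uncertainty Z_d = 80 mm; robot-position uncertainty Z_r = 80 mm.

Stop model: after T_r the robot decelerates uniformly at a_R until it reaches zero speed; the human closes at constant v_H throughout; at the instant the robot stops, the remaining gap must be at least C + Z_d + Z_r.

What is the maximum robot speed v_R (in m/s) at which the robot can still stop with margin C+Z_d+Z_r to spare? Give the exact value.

v_R_max = 21/10 m/s = 2.1000 m/s

collect terms ⇒ (5/12)·v_R² + (92/75)·v_R + (-8827/2000) = 0
  disc = (92/75)² − 4·(5/12)·(-8827/2000) = 797449/90000 ; √disc = 893/300
  v_R = (−(92/75) + 893/300) / (2·(5/12)) = 21/10 m/s
check:
braking lasts T_s = (21/10)/(6/5) = 1.7500 s
robot in T_r: 2.1000·0.0600 = 0.1260 m
braking distance = 2.1000²/(2·1.2000) = 1.8375 m
human closes 1.4000·1.8100 = 2.5340 m
C+Z_d+Z_r = 0.0200+0.0800+0.0800 = 0.1800 m
sum ≈ 0.1260+1.8375+2.5340+0.1800 ≈ 4.6775 m = S ✓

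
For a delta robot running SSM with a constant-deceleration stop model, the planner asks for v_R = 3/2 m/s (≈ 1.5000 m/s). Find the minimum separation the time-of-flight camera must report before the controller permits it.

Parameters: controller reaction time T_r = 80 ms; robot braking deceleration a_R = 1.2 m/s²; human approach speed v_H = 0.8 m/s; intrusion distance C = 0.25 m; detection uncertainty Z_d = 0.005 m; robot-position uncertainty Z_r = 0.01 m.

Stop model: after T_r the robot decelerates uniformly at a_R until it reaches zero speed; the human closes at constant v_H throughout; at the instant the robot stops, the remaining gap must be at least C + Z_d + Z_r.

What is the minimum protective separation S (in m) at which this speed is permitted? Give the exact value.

braking lasts T_s = (3/2)/(6/5) = 1.2500 s
robot in T_r: 1.5000·0.0800 = 0.1200 m
braking distance = 1.5000²/(2·1.2000) = 0.9375 m
human closes 0.8000·1.3300 = 1.0640 m
C+Z_d+Z_r = 0.2500+0.0050+0.0100 = 0.2650 m
S_min ≈ 0.1200+0.9375+1.0640+0.2650  ⇒  S_min = 4773/2000 m

S_min = 4773/2000 m = 2.3865 m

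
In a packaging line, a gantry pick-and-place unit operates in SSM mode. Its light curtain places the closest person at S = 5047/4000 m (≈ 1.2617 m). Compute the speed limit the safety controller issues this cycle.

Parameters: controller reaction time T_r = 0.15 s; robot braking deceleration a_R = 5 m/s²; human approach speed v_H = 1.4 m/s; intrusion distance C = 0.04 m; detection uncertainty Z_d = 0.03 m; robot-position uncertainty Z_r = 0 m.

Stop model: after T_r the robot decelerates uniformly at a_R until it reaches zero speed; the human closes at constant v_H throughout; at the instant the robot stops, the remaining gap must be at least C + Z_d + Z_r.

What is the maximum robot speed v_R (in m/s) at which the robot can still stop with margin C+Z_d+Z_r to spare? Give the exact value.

v_R_max = 33/20 m/s = 1.6500 m/s

quadratic (1/10)·v² + (43/100)·v + (-3927/4000) = 0
  disc = (43/100)² − 4·(1/10)·(-3927/4000) = 361/625 ; √disc = 19/25
  v_R = (−(43/100) + 19/25) / (2·(1/10)) = 33/20 m/s
check:
stop time T_s = (33/20)/5 = 0.3300 s
reaction-phase robot travel = 1.6500·0.1500 = 0.2475 m
robot covers 1.6500·0.3300 − ½·5.0000·0.3300² = 0.2722 m while stopping
person approaches 1.4000·(0.1500+0.3300) = 0.6720 m
residual clearance needed = 0.0400+0.0300+0.0000 = 0.0700 m
sum ≈ 0.2475+0.2722+0.6720+0.0700 ≈ 1.2617 m = S ✓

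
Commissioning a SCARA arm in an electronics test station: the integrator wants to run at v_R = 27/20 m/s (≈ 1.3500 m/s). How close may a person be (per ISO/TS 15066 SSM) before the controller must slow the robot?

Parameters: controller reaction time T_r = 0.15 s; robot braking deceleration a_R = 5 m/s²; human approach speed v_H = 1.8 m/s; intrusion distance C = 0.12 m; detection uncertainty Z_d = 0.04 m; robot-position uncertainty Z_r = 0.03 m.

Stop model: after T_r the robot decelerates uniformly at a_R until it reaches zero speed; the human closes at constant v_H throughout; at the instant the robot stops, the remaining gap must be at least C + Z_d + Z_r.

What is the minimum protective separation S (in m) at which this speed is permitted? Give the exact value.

braking lasts T_s = (27/20)/5 = 0.2700 s
robot in T_r: 1.3500·0.1500 = 0.2025 m
robot under decel: 1.3500²/(2·5.0000) = 0.1822 m
human over T_r+T_s: 1.8000·(0.1500+0.2700) = 0.7560 m
margins: 0.1200+0.0400+0.0300 = 0.1900 m
S_min ≈ 0.2025+0.1822+0.7560+0.1900  ⇒  S_min = 5323/4000 m

S_min = 5323/4000 m = 1.3308 m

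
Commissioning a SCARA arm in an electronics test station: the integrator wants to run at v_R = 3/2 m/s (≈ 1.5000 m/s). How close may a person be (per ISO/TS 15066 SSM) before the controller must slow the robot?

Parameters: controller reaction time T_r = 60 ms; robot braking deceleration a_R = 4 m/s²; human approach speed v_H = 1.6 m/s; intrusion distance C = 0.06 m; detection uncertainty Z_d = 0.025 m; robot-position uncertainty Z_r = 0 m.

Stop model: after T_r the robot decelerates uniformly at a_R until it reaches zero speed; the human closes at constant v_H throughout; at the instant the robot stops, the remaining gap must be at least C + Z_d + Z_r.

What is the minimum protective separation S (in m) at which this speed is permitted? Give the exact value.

S_min = 4609/4000 m = 1.1522 m

T_s = v_R/a_R = (3/2)/4 = 0.3750 s
robot in T_r: 1.5000·0.0600 = 0.0900 m
braking distance = 1.5000²/(2·4.0000) = 0.2812 m
person approaches 1.6000·(0.0600+0.3750) = 0.6960 m
margins: 0.0600+0.0250+0.0000 = 0.0850 m
S_min ≈ 0.0900+0.2812+0.6960+0.0850  ⇒  S_min = 4609/4000 m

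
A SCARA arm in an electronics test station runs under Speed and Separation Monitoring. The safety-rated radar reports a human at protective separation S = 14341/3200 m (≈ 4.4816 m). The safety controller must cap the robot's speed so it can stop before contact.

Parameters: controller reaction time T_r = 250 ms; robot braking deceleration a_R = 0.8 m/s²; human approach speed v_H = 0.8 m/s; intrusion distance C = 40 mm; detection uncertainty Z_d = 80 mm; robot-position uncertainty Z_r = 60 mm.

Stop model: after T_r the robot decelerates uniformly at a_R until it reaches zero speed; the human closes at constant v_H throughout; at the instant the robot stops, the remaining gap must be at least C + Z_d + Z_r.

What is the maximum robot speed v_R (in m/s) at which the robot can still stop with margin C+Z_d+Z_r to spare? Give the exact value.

v_R_max = 7/4 m/s = 1.7500 m/s

at the boundary: (5/8)·v² + (5/4)·v + (-525/128) = 0
  disc = (5/4)² − 4·(5/8)·(-525/128) = 3025/256 ; √disc = 55/16
  v_R = (−(5/4) + 55/16) / (2·(5/8)) = 7/4 m/s
check:
stop time T_s = (7/4)/(4/5) = 2.1875 s
robot covers v_R·T_r = 1.7500·0.2500 = 0.4375 m before braking
robot under decel: 1.7500²/(2·0.8000) = 1.9141 m
person approaches 0.8000·(0.2500+2.1875) = 1.9500 m
C+Z_d+Z_r = 0.0400+0.0800+0.0600 = 0.1800 m
sum ≈ 0.4375+1.9141+1.9500+0.1800 ≈ 4.4816 m = S ✓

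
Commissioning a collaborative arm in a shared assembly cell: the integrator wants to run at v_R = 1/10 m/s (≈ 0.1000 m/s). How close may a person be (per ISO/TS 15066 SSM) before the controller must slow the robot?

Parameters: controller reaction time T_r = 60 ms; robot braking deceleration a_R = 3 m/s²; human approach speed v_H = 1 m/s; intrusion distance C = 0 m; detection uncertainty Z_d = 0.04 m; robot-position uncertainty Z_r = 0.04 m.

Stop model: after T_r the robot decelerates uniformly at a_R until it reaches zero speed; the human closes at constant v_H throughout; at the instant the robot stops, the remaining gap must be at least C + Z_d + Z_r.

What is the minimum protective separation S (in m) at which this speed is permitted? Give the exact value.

T_s = v_R/a_R = (1/10)/3 = 0.0333 s
robot in T_r: 0.1000·0.0600 = 0.0060 m
robot under decel: 0.1000²/(2·3.0000) = 0.0017 m
human closes 1.0000·0.0933 = 0.0933 m
C+Z_d+Z_r = 0.0000+0.0400+0.0400 = 0.0800 m
S_min ≈ 0.0060+0.0017+0.0933+0.0800  ⇒  S_min = 181/1000 m

S_min = 181/1000 m = 0.1810 m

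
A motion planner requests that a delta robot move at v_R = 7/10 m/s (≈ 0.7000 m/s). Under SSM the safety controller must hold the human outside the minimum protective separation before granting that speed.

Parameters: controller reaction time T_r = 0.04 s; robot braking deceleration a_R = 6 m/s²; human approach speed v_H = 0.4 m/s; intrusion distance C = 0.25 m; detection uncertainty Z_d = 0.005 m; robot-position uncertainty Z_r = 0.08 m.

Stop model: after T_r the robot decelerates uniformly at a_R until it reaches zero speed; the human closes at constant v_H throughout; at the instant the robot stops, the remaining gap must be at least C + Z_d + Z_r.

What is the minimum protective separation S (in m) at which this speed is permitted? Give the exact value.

S_min = 933/2000 m = 0.4665 m

T_s = v_R/a_R = (7/10)/6 = 0.1167 s
robot covers v_R·T_r = 0.7000·0.0400 = 0.0280 m before braking
robot covers 0.7000·0.1167 − ½·6.0000·0.1167² = 0.0408 m while stopping
person approaches 0.4000·(0.0400+0.1167) = 0.0627 m
margins: 0.2500+0.0050+0.0800 = 0.3350 m
S_min ≈ 0.0280+0.0408+0.0627+0.3350  ⇒  S_min = 933/2000 m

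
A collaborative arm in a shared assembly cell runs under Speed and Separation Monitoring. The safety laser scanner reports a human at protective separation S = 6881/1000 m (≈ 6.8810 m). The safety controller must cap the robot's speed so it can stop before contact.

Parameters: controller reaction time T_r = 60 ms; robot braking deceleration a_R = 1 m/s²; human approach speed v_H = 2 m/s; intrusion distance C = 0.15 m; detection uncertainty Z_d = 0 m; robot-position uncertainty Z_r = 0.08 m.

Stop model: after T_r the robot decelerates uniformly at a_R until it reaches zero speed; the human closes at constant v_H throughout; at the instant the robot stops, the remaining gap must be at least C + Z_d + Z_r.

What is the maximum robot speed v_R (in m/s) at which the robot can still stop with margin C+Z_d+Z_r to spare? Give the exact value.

at the boundary: (1/2)·v² + (103/50)·v + (-6531/1000) = 0
  disc = (103/50)² − 4·(1/2)·(-6531/1000) = 10816/625 ; √disc = 104/25
  v_R = (−(103/50) + 104/25) / (2·(1/2)) = 21/10 m/s
check:
stop time T_s = (21/10)/1 = 2.1000 s
robot in T_r: 2.1000·0.0600 = 0.1260 m
robot under decel: 2.1000²/(2·1.0000) = 2.2050 m
person approaches 2.0000·(0.0600+2.1000) = 4.3200 m
residual clearance needed = 0.1500+0.0000+0.0800 = 0.2300 m
sum ≈ 0.1260+2.2050+4.3200+0.2300 ≈ 6.8810 m = S ✓

v_R_max = 21/10 m/s = 2.1000 m/s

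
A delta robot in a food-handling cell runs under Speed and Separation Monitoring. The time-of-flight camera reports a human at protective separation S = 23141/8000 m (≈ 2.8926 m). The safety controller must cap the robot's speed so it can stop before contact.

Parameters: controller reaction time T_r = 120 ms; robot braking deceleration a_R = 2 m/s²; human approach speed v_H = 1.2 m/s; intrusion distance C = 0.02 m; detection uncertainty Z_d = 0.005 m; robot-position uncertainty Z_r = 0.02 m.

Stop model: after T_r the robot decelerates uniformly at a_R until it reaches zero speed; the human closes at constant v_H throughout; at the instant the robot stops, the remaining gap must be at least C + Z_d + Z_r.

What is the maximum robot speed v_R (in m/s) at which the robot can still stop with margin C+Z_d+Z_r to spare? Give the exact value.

collect terms ⇒ (1/4)·v_R² + (18/25)·v_R + (-21629/8000) = 0
  disc = (18/25)² − 4·(1/4)·(-21629/8000) = 128881/40000 ; √disc = 359/200
  v_R = (−(18/25) + 359/200) / (2·(1/4)) = 43/20 m/s
check:
stop time T_s = (43/20)/2 = 1.0750 s
reaction-phase robot travel = 2.1500·0.1200 = 0.2580 m
braking distance = 2.1500²/(2·2.0000) = 1.1556 m
human closes 1.2000·1.1950 = 1.4340 m
margins: 0.0200+0.0050+0.0200 = 0.0450 m
sum ≈ 0.2580+1.1556+1.4340+0.0450 ≈ 2.8926 m = S ✓

v_R_max = 43/20 m/s = 2.1500 m/s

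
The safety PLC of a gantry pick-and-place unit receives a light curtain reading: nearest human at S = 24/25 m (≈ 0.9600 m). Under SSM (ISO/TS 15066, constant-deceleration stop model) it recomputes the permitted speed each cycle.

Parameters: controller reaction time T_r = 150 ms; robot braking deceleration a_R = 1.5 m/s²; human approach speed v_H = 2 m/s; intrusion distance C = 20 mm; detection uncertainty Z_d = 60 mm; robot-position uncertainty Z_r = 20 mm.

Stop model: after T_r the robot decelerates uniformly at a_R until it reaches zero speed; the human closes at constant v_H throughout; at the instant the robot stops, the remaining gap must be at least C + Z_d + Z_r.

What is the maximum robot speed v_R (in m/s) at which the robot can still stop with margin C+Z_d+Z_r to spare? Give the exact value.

quadratic (1/3)·v² + (89/60)·v + (-14/25) = 0
  disc = (89/60)² − 4·(1/3)·(-14/25) = 10609/3600 ; √disc = 103/60
  v_R = (−(89/60) + 103/60) / (2·(1/3)) = 7/20 m/s
check:
stop time T_s = (7/20)/(3/2) = 0.2333 s
reaction-phase robot travel = 0.3500·0.1500 = 0.0525 m
robot under decel: 0.3500²/(2·1.5000) = 0.0408 m
human over T_r+T_s: 2.0000·(0.1500+0.2333) = 0.7667 m
residual clearance needed = 0.0200+0.0600+0.0200 = 0.1000 m
sum ≈ 0.0525+0.0408+0.7667+0.1000 ≈ 0.9600 m = S ✓

v_R_max = 7/20 m/s = 0.3500 m/s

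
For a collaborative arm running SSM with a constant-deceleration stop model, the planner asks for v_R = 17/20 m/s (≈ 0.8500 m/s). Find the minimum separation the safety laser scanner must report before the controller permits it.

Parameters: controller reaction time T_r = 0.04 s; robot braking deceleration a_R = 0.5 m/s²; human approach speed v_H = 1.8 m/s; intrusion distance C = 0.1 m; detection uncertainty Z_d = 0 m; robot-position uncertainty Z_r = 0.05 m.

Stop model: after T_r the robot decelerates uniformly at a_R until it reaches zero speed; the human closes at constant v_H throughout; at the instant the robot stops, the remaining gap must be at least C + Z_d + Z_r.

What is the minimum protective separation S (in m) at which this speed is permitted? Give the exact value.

S_min = 8077/2000 m = 4.0385 m

braking lasts T_s = (17/20)/(1/2) = 1.7000 s
robot in T_r: 0.8500·0.0400 = 0.0340 m
robot under decel: 0.8500²/(2·0.5000) = 0.7225 m
human over T_r+T_s: 1.8000·(0.0400+1.7000) = 3.1320 m
C+Z_d+Z_r = 0.1000+0.0000+0.0500 = 0.1500 m
S_min ≈ 0.0340+0.7225+3.1320+0.1500  ⇒  S_min = 8077/2000 m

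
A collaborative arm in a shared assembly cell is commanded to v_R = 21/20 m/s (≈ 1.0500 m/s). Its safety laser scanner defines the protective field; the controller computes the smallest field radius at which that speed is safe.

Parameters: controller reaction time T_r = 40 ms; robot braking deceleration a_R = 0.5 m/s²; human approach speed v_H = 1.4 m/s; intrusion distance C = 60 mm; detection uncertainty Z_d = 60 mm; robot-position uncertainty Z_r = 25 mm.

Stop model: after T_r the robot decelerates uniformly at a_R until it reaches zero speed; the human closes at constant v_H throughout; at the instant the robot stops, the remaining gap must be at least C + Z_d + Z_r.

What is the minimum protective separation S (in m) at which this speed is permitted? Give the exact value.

T_s = v_R/a_R = (21/20)/(1/2) = 2.1000 s
robot covers v_R·T_r = 1.0500·0.0400 = 0.0420 m before braking
robot covers 1.0500·2.1000 − ½·0.5000·2.1000² = 1.1025 m while stopping
human over T_r+T_s: 1.4000·(0.0400+2.1000) = 2.9960 m
residual clearance needed = 0.0600+0.0600+0.0250 = 0.1450 m
S_min ≈ 0.0420+1.1025+2.9960+0.1450  ⇒  S_min = 8571/2000 m

S_min = 8571/2000 m = 4.2855 m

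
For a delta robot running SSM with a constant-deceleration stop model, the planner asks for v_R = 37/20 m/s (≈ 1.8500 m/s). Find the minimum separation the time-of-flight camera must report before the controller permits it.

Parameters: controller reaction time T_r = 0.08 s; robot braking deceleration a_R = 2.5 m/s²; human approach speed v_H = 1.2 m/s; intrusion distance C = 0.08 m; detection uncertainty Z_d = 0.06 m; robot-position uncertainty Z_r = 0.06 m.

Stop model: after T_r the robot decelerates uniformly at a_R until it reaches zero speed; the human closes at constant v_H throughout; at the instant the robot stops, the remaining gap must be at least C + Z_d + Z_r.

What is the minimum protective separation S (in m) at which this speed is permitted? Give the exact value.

S_min = 4033/2000 m = 2.0165 m

braking lasts T_s = (37/20)/(5/2) = 0.7400 s
robot covers v_R·T_r = 1.8500·0.0800 = 0.1480 m before braking
robot under decel: 1.8500²/(2·2.5000) = 0.6845 m
human closes 1.2000·0.8200 = 0.9840 m
C+Z_d+Z_r = 0.0800+0.0600+0.0600 = 0.2000 m
S_min ≈ 0.1480+0.6845+0.9840+0.2000  ⇒  S_min = 4033/2000 m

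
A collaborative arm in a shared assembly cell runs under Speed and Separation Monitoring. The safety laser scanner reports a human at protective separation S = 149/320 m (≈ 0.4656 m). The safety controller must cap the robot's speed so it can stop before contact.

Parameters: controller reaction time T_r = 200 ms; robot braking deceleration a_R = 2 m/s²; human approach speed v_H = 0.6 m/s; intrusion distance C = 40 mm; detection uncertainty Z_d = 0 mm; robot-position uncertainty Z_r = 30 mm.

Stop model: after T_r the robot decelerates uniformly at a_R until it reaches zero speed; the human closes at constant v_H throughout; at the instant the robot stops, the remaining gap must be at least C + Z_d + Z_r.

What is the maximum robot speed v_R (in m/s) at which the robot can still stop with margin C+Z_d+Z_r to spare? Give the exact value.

v_R_max = 9/20 m/s = 0.4500 m/s

collect terms ⇒ (1/4)·v_R² + (1/2)·v_R + (-441/1600) = 0
  disc = (1/2)² − 4·(1/4)·(-441/1600) = 841/1600 ; √disc = 29/40
  v_R = (−(1/2) + 29/40) / (2·(1/4)) = 9/20 m/s
check:
braking lasts T_s = (9/20)/2 = 0.2250 s
robot covers v_R·T_r = 0.4500·0.2000 = 0.0900 m before braking
braking distance = 0.4500²/(2·2.0000) = 0.0506 m
human over T_r+T_s: 0.6000·(0.2000+0.2250) = 0.2550 m
C+Z_d+Z_r = 0.0400+0.0000+0.0300 = 0.0700 m
sum ≈ 0.0900+0.0506+0.2550+0.0700 ≈ 0.4656 m = S ✓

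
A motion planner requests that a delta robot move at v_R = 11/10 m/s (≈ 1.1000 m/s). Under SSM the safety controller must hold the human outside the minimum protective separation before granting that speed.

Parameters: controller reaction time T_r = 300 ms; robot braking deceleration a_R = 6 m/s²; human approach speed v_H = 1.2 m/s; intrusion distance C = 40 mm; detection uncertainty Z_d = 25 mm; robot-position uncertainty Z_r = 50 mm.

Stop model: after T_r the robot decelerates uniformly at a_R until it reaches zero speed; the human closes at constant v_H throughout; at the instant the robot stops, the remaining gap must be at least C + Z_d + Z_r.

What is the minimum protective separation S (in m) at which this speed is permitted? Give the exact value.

S_min = 1351/1200 m = 1.1258 m

T_s = v_R/a_R = (11/10)/6 = 0.1833 s
robot in T_r: 1.1000·0.3000 = 0.3300 m
braking distance = 1.1000²/(2·6.0000) = 0.1008 m
person approaches 1.2000·(0.3000+0.1833) = 0.5800 m
margins: 0.0400+0.0250+0.0500 = 0.1150 m
S_min ≈ 0.3300+0.1008+0.5800+0.1150  ⇒  S_min = 1351/1200 m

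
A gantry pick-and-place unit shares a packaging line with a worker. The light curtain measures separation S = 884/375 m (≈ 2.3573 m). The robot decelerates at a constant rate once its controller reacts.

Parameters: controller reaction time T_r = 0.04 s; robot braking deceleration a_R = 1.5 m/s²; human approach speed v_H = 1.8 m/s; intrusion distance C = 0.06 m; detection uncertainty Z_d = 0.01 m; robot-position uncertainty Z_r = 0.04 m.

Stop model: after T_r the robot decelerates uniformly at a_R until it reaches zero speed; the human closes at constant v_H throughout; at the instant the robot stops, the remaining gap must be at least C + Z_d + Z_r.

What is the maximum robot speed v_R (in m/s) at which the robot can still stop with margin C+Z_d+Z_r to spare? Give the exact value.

v_R_max = 13/10 m/s = 1.3000 m/s

quadratic (1/3)·v² + (31/25)·v + (-3263/1500) = 0
  disc = (31/25)² − 4·(1/3)·(-3263/1500) = 24964/5625 ; √disc = 158/75
  v_R = (−(31/25) + 158/75) / (2·(1/3)) = 13/10 m/s
check:
T_s = v_R/a_R = (13/10)/(3/2) = 0.8667 s
robot in T_r: 1.3000·0.0400 = 0.0520 m
robot covers 1.3000·0.8667 − ½·1.5000·0.8667² = 0.5633 m while stopping
human over T_r+T_s: 1.8000·(0.0400+0.8667) = 1.6320 m
margins: 0.0600+0.0100+0.0400 = 0.1100 m
sum ≈ 0.0520+0.5633+1.6320+0.1100 ≈ 2.3573 m = S ✓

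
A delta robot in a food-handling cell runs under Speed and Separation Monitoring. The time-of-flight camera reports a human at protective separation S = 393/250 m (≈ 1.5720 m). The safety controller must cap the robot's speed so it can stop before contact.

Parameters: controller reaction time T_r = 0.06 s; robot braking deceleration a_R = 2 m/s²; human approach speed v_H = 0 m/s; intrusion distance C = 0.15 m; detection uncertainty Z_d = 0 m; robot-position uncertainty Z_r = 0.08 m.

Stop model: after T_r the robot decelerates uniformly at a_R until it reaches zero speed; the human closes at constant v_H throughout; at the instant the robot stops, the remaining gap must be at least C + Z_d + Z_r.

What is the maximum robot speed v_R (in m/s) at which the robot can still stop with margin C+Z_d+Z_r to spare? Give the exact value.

v_R_max = 11/5 m/s = 2.2000 m/s

collect terms ⇒ (1/4)·v_R² + (3/50)·v_R + (-671/500) = 0
  disc = (3/50)² − 4·(1/4)·(-671/500) = 841/625 ; √disc = 29/25
  v_R = (−(3/50) + 29/25) / (2·(1/4)) = 11/5 m/s
check:
braking lasts T_s = (11/5)/2 = 1.1000 s
reaction-phase robot travel = 2.2000·0.0600 = 0.1320 m
robot under decel: 2.2000²/(2·2.0000) = 1.2100 m
human over T_r+T_s: 0.0000·(0.0600+1.1000) = 0.0000 m
C+Z_d+Z_r = 0.1500+0.0000+0.0800 = 0.2300 m
sum ≈ 0.1320+1.2100+0.0000+0.2300 ≈ 1.5720 m = S ✓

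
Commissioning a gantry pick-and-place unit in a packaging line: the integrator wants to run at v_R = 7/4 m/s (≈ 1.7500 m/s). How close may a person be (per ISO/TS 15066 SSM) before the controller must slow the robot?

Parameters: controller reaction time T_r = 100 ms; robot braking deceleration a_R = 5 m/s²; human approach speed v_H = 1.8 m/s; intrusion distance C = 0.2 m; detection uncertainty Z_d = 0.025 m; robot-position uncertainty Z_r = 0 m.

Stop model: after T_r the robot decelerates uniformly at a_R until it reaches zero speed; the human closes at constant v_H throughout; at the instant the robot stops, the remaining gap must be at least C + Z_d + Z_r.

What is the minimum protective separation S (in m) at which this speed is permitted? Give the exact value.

braking lasts T_s = (7/4)/5 = 0.3500 s
robot in T_r: 1.7500·0.1000 = 0.1750 m
robot covers 1.7500·0.3500 − ½·5.0000·0.3500² = 0.3063 m while stopping
person approaches 1.8000·(0.1000+0.3500) = 0.8100 m
residual clearance needed = 0.2000+0.0250+0.0000 = 0.2250 m
S_min ≈ 0.1750+0.3063+0.8100+0.2250  ⇒  S_min = 1213/800 m

S_min = 1213/800 m = 1.5163 m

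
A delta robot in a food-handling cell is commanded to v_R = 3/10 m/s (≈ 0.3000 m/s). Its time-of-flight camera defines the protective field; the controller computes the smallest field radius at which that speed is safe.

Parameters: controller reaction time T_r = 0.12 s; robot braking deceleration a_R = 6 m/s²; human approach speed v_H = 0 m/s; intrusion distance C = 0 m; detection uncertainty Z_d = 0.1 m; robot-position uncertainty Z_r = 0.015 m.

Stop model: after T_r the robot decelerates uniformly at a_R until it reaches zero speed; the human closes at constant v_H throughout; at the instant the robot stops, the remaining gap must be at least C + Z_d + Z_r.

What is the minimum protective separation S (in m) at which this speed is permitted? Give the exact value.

braking lasts T_s = (3/10)/6 = 0.0500 s
reaction-phase robot travel = 0.3000·0.1200 = 0.0360 m
robot under decel: 0.3000²/(2·6.0000) = 0.0075 m
human closes 0.0000·0.1700 = 0.0000 m
residual clearance needed = 0.0000+0.1000+0.0150 = 0.1150 m
S_min ≈ 0.0360+0.0075+0.0000+0.1150  ⇒  S_min = 317/2000 m

S_min = 317/2000 m = 0.1585 m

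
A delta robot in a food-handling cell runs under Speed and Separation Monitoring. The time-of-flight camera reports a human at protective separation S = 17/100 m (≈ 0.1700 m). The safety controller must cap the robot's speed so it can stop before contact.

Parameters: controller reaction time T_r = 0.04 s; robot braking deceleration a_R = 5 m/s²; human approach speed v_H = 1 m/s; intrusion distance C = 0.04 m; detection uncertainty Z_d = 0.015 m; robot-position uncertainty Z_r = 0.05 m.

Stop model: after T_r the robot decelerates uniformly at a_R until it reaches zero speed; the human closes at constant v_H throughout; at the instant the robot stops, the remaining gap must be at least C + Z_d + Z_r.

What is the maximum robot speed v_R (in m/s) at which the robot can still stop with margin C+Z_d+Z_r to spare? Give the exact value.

collect terms ⇒ (1/10)·v_R² + (6/25)·v_R + (-1/40) = 0
  disc = (6/25)² − 4·(1/10)·(-1/40) = 169/2500 ; √disc = 13/50
  v_R = (−(6/25) + 13/50) / (2·(1/10)) = 1/10 m/s
check:
T_s = v_R/a_R = (1/10)/5 = 0.0200 s
robot in T_r: 0.1000·0.0400 = 0.0040 m
robot covers 0.1000·0.0200 − ½·5.0000·0.0200² = 0.0010 m while stopping
human closes 1.0000·0.0600 = 0.0600 m
residual clearance needed = 0.0400+0.0150+0.0500 = 0.1050 m
sum ≈ 0.0040+0.0010+0.0600+0.1050 ≈ 0.1700 m = S ✓

v_R_max = 1/10 m/s = 0.1000 m/s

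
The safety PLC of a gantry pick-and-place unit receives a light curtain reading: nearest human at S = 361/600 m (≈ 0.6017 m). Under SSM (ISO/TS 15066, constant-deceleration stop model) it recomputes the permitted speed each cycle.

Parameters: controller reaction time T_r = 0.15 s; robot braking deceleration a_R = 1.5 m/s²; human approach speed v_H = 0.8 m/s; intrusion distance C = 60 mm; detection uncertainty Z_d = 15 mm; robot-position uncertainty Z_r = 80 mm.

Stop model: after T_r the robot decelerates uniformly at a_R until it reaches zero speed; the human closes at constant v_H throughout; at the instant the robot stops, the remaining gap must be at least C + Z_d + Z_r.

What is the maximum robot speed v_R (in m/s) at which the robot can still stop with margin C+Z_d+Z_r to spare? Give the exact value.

v_R_max = 2/5 m/s = 0.4000 m/s

quadratic (1/3)·v² + (41/60)·v + (-49/150) = 0
  disc = (41/60)² − 4·(1/3)·(-49/150) = 361/400 ; √disc = 19/20
  v_R = (−(41/60) + 19/20) / (2·(1/3)) = 2/5 m/s
check:
stop time T_s = (2/5)/(3/2) = 0.2667 s
reaction-phase robot travel = 0.4000·0.1500 = 0.0600 m
robot covers 0.4000·0.2667 − ½·1.5000·0.2667² = 0.0533 m while stopping
person approaches 0.8000·(0.1500+0.2667) = 0.3333 m
margins: 0.0600+0.0150+0.0800 = 0.1550 m
sum ≈ 0.0600+0.0533+0.3333+0.1550 ≈ 0.6017 m = S ✓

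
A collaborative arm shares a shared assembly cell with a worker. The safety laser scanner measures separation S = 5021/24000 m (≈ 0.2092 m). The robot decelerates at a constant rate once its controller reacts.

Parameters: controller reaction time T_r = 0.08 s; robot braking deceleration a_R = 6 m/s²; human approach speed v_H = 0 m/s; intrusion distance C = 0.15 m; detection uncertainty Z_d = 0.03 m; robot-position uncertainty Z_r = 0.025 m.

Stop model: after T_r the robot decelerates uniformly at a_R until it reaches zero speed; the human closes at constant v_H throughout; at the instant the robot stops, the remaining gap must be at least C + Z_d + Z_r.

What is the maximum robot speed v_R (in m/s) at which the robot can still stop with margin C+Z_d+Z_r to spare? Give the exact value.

at the boundary: (1/12)·v² + (2/25)·v + (-101/24000) = 0
  disc = (2/25)² − 4·(1/12)·(-101/24000) = 2809/360000 ; √disc = 53/600
  v_R = (−(2/25) + 53/600) / (2·(1/12)) = 1/20 m/s
check:
stop time T_s = (1/20)/6 = 0.0083 s
robot in T_r: 0.0500·0.0800 = 0.0040 m
robot covers 0.0500·0.0083 − ½·6.0000·0.0083² = 0.0002 m while stopping
person approaches 0.0000·(0.0800+0.0083) = 0.0000 m
margins: 0.1500+0.0300+0.0250 = 0.2050 m
sum ≈ 0.0040+0.0002+0.0000+0.2050 ≈ 0.2092 m = S ✓

v_R_max = 1/20 m/s = 0.0500 m/s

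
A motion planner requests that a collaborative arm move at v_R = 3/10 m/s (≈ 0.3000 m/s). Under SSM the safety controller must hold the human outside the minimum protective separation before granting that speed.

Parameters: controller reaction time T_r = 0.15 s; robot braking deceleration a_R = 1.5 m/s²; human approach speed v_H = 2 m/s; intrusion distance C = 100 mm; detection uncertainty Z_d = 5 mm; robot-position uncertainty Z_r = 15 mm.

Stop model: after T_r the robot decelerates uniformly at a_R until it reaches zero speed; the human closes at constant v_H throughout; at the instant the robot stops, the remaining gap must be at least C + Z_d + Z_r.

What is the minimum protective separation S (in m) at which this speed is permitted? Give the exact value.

S_min = 179/200 m = 0.8950 m

braking lasts T_s = (3/10)/(3/2) = 0.2000 s
robot covers v_R·T_r = 0.3000·0.1500 = 0.0450 m before braking
robot covers 0.3000·0.2000 − ½·1.5000·0.2000² = 0.0300 m while stopping
human over T_r+T_s: 2.0000·(0.1500+0.2000) = 0.7000 m
C+Z_d+Z_r = 0.1000+0.0050+0.0150 = 0.1200 m
S_min ≈ 0.0450+0.0300+0.7000+0.1200  ⇒  S_min = 179/200 m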